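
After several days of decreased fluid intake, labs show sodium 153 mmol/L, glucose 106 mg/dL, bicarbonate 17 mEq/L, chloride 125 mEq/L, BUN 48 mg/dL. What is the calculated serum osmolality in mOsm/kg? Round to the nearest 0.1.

329.0 mOsm/kg

Calculated osmolality = 2·Na + glucose/18 + BUN/2.8
= 2·153 + 106/18 + 48/2.8
= 306 + 5.89 + 17.14
= 329.03 mOsm/kg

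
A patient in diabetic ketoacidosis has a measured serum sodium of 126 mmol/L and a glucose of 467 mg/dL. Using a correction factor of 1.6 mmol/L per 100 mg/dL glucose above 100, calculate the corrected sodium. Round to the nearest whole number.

132 mmol/L

Corrected Na = measured Na + 1.6 · (glucose − 100)/100
= 126 + 1.6 · (467 − 100)/100
= 126 + 5.9
= 131.9 mmol/L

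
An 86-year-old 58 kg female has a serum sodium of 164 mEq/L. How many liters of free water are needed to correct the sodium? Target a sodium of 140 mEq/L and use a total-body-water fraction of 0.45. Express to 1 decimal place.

4.5 L

TBW = 0.45 · 58 = 26.1 L
Free water deficit = TBW · (Na/140 − 1)
= 26.1 · (164/140 − 1)
= 26.1 · 0.1714
= 4.47 L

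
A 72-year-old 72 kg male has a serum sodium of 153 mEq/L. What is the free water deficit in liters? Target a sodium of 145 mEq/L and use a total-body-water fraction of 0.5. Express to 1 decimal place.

TBW = 0.5 · 72 = 36 L
Free water deficit = TBW · (Na/145 − 1)
= 36 · (153/145 − 1)
= 36 · 0.0552
= 1.99 L

2.0 L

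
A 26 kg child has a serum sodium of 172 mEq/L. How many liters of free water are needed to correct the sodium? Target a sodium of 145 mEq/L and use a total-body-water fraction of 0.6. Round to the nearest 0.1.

2.9 L

TBW = 0.6 · 26 = 15.6 L
Free water deficit = TBW · (Na/145 − 1)
= 15.6 · (172/145 − 1)
= 15.6 · 0.1862
= 2.9 L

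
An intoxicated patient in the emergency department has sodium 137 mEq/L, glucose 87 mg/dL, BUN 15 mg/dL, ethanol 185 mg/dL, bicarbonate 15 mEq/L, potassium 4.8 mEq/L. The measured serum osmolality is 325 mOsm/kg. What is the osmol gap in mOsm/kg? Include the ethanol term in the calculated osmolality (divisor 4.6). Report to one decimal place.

0.6 mOsm/kg

Calculated osmolality = 2·Na + glucose/18 + BUN/2.8 + ethanol/4.6
= 2·137 + 87/18 + 15/2.8 + 185/4.6
= 274 + 4.83 + 5.36 + 40.22
= 324.41 mOsm/kg ≈ 324.4 mOsm/kg
Osmolar gap = measured − calculated = 325 − 324.4 = 0.6 mOsm/kg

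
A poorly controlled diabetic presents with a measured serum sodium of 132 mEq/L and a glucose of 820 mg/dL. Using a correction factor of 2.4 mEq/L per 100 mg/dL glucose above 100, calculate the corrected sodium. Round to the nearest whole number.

Corrected Na = measured Na + 2.4 · (glucose − 100)/100
= 132 + 2.4 · (820 − 100)/100
= 132 + 17.3
= 149.3 mEq/L

149 mEq/L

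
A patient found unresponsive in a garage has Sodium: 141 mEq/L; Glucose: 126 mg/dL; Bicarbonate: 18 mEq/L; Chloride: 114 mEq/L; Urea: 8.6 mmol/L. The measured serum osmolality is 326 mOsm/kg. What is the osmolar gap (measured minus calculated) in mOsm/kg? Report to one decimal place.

Calculated osmolality = 2·Na + glucose/18 + urea
= 2·141 + 126/18 + 8.6
= 282 + 7 + 8.60
= 297.6 mOsm/kg ≈ 297.6 mOsm/kg
Osmolar gap = measured − calculated = 326 − 297.6 = 28.4 mOsm/kg

28.4 mOsm/kg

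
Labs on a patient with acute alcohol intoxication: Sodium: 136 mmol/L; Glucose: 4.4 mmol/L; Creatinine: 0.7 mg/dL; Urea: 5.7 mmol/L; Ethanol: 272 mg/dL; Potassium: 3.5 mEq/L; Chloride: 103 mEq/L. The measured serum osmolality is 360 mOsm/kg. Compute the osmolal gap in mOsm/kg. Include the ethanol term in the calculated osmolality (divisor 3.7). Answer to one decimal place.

Calculated osmolality = 2·Na + glucose + urea + ethanol/3.7
= 2·136 + 4.4 + 5.7 + 272/3.7
= 272 + 4.40 + 5.70 + 73.51
= 355.61 mOsm/kg ≈ 355.6 mOsm/kg
Osmolar gap = measured − calculated = 360 − 355.6 = 4.4 mOsm/kg

4.4 mOsm/kg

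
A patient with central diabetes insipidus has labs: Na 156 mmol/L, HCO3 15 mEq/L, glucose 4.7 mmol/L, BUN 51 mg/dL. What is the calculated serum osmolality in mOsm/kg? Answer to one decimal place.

Calculated osmolality = 2·Na + glucose + BUN/2.8
= 2·156 + 4.7 + 51/2.8
= 312 + 4.70 + 18.21
= 334.91 mOsm/kg

334.9 mOsm/kg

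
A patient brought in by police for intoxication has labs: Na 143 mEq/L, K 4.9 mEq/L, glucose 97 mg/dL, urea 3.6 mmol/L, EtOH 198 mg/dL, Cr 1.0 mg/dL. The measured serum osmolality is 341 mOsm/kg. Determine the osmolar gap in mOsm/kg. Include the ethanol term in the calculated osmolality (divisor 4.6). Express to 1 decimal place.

3.0 mOsm/kg

Calculated osmolality = 2·Na + glucose/18 + urea + ethanol/4.6
= 2·143 + 97/18 + 3.6 + 198/4.6
= 286 + 5.39 + 3.60 + 43.04
= 338.03 mOsm/kg ≈ 338.0 mOsm/kg
Osmolar gap = measured − calculated = 341 − 338.0 = 3.0 mOsm/kg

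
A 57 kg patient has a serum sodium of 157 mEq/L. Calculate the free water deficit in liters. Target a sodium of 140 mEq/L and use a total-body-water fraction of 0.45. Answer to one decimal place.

TBW = 0.45 · 57 = 25.65 L
Free water deficit = TBW · (Na/140 − 1)
= 25.65 · (157/140 − 1)
= 25.65 · 0.1214
= 3.11 L

3.1 L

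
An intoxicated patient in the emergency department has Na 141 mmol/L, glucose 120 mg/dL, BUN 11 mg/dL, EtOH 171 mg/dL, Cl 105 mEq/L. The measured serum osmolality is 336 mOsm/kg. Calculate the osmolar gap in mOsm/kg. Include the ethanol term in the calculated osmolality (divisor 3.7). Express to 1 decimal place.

-2.8 mOsm/kg

Calculated osmolality = 2·Na + glucose/18 + BUN/2.8 + ethanol/3.7
= 2·141 + 120/18 + 11/2.8 + 171/3.7
= 282 + 6.67 + 3.93 + 46.22
= 338.82 mOsm/kg ≈ 338.8 mOsm/kg
Osmolar gap = measured − calculated = 336 − 338.8 = -2.8 mOsm/kg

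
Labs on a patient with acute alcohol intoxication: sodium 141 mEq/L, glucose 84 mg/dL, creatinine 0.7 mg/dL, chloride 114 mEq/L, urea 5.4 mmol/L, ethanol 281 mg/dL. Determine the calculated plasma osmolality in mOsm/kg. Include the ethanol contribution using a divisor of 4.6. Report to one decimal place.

353.2 mOsm/kg

Calculated osmolality = 2·Na + glucose/18 + urea + ethanol/4.6
= 2·141 + 84/18 + 5.4 + 281/4.6
= 282 + 4.67 + 5.40 + 61.09
= 353.16 mOsm/kg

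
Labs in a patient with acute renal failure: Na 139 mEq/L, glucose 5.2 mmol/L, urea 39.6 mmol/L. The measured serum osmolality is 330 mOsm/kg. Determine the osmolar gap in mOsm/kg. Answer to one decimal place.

7.2 mOsm/kg

Calculated osmolality = 2·Na + glucose + urea
= 2·139 + 5.2 + 39.6
= 278 + 5.20 + 39.60
= 322.8 mOsm/kg ≈ 322.8 mOsm/kg
Osmolar gap = measured − calculated = 330 − 322.8 = 7.2 mOsm/kg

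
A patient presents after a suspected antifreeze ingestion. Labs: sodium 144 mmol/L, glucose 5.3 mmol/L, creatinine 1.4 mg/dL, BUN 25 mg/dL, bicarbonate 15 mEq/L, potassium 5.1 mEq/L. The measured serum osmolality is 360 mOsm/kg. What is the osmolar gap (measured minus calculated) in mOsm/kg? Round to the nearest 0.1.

Calculated osmolality = 2·Na + glucose + BUN/2.8
= 2·144 + 5.3 + 25/2.8
= 288 + 5.30 + 8.93
= 302.23 mOsm/kg ≈ 302.2 mOsm/kg
Osmolar gap = measured − calculated = 360 − 302.2 = 57.8 mOsm/kg

57.8 mOsm/kg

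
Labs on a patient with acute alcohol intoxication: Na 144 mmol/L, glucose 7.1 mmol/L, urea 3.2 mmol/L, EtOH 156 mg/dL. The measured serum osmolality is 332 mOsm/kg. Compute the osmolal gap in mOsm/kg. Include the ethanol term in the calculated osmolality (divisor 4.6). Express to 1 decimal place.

-0.2 mOsm/kg

Calculated osmolality = 2·Na + glucose + urea + ethanol/4.6
= 2·144 + 7.1 + 3.2 + 156/4.6
= 288 + 7.10 + 3.20 + 33.91
= 332.21 mOsm/kg ≈ 332.2 mOsm/kg
Osmolar gap = measured − calculated = 332 − 332.2 = -0.2 mOsm/kg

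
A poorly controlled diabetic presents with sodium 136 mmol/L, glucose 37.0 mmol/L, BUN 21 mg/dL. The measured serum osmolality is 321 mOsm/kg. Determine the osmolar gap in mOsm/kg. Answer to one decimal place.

4.5 mOsm/kg

Calculated osmolality = 2·Na + glucose + BUN/2.8
= 2·136 + 37 + 21/2.8
= 272 + 37 + 7.50
= 316.5 mOsm/kg ≈ 316.5 mOsm/kg
Osmolar gap = measured − calculated = 321 − 316.5 = 4.5 mOsm/kg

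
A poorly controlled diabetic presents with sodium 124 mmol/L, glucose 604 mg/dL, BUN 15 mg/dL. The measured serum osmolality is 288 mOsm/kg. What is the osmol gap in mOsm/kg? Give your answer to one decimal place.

1.1 mOsm/kg

Calculated osmolality = 2·Na + glucose/18 + BUN/2.8
= 2·124 + 604/18 + 15/2.8
= 248 + 33.56 + 5.36
= 286.92 mOsm/kg ≈ 286.9 mOsm/kg
Osmolar gap = measured − calculated = 288 − 286.9 = 1.1 mOsm/kg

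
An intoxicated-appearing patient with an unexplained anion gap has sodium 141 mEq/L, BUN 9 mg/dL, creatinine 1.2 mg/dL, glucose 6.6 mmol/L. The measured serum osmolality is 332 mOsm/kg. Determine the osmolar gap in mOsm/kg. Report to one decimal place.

Calculated osmolality = 2·Na + glucose + BUN/2.8
= 2·141 + 6.6 + 9/2.8
= 282 + 6.60 + 3.21
= 291.81 mOsm/kg ≈ 291.8 mOsm/kg
Osmolar gap = measured − calculated = 332 − 291.8 = 40.2 mOsm/kg

40.2 mOsm/kg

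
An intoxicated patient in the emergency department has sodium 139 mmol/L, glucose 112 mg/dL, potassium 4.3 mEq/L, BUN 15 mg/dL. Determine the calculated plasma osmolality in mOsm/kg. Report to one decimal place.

289.6 mOsm/kg

Calculated osmolality = 2·Na + glucose/18 + BUN/2.8
= 2·139 + 112/18 + 15/2.8
= 278 + 6.22 + 5.36
= 289.58 mOsm/kg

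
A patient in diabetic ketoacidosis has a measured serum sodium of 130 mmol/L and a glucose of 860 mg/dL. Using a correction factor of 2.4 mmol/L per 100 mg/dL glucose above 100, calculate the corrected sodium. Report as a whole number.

Corrected Na = measured Na + 2.4 · (glucose − 100)/100
= 130 + 2.4 · (860 − 100)/100
= 130 + 18.2
= 148.2 mmol/L

148 mmol/L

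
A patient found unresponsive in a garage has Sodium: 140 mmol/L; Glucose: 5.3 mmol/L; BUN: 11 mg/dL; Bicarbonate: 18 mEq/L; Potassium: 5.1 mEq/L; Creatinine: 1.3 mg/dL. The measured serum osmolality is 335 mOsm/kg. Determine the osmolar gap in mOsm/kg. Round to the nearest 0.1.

Calculated osmolality = 2·Na + glucose + BUN/2.8
= 2·140 + 5.3 + 11/2.8
= 280 + 5.30 + 3.93
= 289.23 mOsm/kg ≈ 289.2 mOsm/kg
Osmolar gap = measured − calculated = 335 − 289.2 = 45.8 mOsm/kg

45.8 mOsm/kg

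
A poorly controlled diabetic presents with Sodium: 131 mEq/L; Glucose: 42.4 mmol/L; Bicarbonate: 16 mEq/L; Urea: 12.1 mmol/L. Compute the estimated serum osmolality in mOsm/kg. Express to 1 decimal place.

316.5 mOsm/kg

Calculated osmolality = 2·Na + glucose + urea
= 2·131 + 42.4 + 12.1
= 262 + 42.40 + 12.10
= 316.5 mOsm/kg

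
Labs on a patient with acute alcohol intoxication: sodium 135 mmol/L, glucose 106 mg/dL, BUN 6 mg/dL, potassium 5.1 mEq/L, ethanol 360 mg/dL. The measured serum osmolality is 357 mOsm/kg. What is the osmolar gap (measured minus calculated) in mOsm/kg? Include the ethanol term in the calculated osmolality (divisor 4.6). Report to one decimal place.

Calculated osmolality = 2·Na + glucose/18 + BUN/2.8 + ethanol/4.6
= 2·135 + 106/18 + 6/2.8 + 360/4.6
= 270 + 5.89 + 2.14 + 78.26
= 356.29 mOsm/kg ≈ 356.3 mOsm/kg
Osmolar gap = measured − calculated = 357 − 356.3 = 0.7 mOsm/kg

0.7 mOsm/kg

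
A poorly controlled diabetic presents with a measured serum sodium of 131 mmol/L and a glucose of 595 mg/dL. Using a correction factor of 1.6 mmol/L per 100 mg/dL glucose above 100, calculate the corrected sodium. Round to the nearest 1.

139 mmol/L

Corrected Na = measured Na + 1.6 · (glucose − 100)/100
= 131 + 1.6 · (595 − 100)/100
= 131 + 7.9
= 138.9 mmol/L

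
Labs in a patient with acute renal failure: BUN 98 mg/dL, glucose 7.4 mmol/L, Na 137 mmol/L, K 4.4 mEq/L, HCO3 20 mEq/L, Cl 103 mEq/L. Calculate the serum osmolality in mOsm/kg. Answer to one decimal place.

316.4 mOsm/kg

Calculated osmolality = 2·Na + glucose + BUN/2.8
= 2·137 + 7.4 + 98/2.8
= 274 + 7.40 + 35
= 316.4 mOsm/kg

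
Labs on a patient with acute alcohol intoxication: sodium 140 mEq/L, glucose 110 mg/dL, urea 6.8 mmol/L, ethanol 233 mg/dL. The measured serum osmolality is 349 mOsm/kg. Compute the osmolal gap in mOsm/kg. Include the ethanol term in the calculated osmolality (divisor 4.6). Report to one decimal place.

5.4 mOsm/kg

Calculated osmolality = 2·Na + glucose/18 + urea + ethanol/4.6
= 2·140 + 110/18 + 6.8 + 233/4.6
= 280 + 6.11 + 6.80 + 50.65
= 343.56 mOsm/kg ≈ 343.6 mOsm/kg
Osmolar gap = measured − calculated = 349 − 343.6 = 5.4 mOsm/kg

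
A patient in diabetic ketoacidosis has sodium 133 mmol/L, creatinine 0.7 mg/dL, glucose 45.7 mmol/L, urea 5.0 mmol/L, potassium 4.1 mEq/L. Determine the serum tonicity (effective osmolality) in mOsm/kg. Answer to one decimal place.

Effective osmolality excludes urea (freely permeant across cell membranes):
2·Na + glucose
= 2·133 + 45.7
= 266 + 45.7
= 311.7 mOsm/kg

311.7 mOsm/kg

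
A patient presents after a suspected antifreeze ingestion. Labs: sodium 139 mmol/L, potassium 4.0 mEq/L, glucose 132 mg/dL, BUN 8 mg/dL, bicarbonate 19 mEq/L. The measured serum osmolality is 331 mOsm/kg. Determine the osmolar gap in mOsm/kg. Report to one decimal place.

42.8 mOsm/kg

Calculated osmolality = 2·Na + glucose/18 + BUN/2.8
= 2·139 + 132/18 + 8/2.8
= 278 + 7.33 + 2.86
= 288.19 mOsm/kg ≈ 288.2 mOsm/kg
Osmolar gap = measured − calculated = 331 − 288.2 = 42.8 mOsm/kg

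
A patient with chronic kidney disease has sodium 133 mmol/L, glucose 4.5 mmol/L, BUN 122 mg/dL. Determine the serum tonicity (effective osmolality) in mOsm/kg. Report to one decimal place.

270.5 mOsm/kg

Effective osmolality excludes urea (freely permeant across cell membranes):
2·Na + glucose
= 2·133 + 4.5
= 266 + 4.5
= 270.5 mOsm/kg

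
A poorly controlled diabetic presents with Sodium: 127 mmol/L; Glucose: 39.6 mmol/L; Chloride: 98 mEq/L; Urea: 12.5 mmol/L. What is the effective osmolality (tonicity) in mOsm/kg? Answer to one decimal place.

293.6 mOsm/kg

Effective osmolality excludes urea (freely permeant across cell membranes):
2·Na + glucose
= 2·127 + 39.6
= 254 + 39.6
= 293.6 mOsm/kg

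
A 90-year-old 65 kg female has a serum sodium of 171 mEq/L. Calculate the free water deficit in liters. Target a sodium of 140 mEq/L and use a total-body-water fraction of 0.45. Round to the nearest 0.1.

6.5 L

TBW = 0.45 · 65 = 29.25 L
Free water deficit = TBW · (Na/140 − 1)
= 29.25 · (171/140 − 1)
= 29.25 · 0.2214
= 6.48 L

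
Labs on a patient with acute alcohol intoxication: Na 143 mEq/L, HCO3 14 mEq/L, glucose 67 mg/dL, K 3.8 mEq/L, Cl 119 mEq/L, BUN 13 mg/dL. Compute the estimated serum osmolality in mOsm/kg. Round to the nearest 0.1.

294.4 mOsm/kg

Calculated osmolality = 2·Na + glucose/18 + BUN/2.8
= 2·143 + 67/18 + 13/2.8
= 286 + 3.72 + 4.64
= 294.36 mOsm/kg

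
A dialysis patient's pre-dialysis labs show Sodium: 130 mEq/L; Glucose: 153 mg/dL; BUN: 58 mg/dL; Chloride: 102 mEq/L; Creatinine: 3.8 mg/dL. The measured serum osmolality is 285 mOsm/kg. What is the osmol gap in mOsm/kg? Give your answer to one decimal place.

-4.2 mOsm/kg

Calculated osmolality = 2·Na + glucose/18 + BUN/2.8
= 2·130 + 153/18 + 58/2.8
= 260 + 8.50 + 20.71
= 289.21 mOsm/kg ≈ 289.2 mOsm/kg
Osmolar gap = measured − calculated = 285 − 289.2 = -4.2 mOsm/kg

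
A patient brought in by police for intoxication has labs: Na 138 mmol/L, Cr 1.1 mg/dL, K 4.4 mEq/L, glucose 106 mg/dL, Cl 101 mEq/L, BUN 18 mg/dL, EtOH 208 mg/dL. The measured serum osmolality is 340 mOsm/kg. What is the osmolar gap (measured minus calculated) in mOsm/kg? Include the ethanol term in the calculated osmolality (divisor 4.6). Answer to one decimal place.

Calculated osmolality = 2·Na + glucose/18 + BUN/2.8 + ethanol/4.6
= 2·138 + 106/18 + 18/2.8 + 208/4.6
= 276 + 5.89 + 6.43 + 45.22
= 333.54 mOsm/kg ≈ 333.5 mOsm/kg
Osmolar gap = measured − calculated = 340 − 333.5 = 6.5 mOsm/kg

6.5 mOsm/kg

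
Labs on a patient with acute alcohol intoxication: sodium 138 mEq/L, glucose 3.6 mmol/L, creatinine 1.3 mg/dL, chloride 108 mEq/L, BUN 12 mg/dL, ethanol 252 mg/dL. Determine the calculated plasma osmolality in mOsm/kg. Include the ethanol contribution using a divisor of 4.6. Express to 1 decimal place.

338.7 mOsm/kg

Calculated osmolality = 2·Na + glucose + BUN/2.8 + ethanol/4.6
= 2·138 + 3.6 + 12/2.8 + 252/4.6
= 276 + 3.60 + 4.29 + 54.78
= 338.67 mOsm/kg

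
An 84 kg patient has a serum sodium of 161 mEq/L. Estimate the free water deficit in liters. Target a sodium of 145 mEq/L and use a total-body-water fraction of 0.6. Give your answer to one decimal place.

5.6 L

TBW = 0.6 · 84 = 50.4 L
Free water deficit = TBW · (Na/145 − 1)
= 50.4 · (161/145 − 1)
= 50.4 · 0.1103
= 5.56 L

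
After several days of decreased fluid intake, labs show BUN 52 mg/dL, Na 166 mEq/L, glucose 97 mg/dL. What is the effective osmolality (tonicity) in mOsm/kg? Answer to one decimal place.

337.4 mOsm/kg

Effective osmolality excludes urea (freely permeant across cell membranes):
2·Na + glucose/18
= 2·166 + 97/18
= 332 + 5.39
= 337.39 mOsm/kg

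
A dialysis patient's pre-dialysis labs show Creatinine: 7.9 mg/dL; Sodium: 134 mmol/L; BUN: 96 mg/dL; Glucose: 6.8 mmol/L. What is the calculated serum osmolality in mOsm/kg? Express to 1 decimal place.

309.1 mOsm/kg

Calculated osmolality = 2·Na + glucose + BUN/2.8
= 2·134 + 6.8 + 96/2.8
= 268 + 6.80 + 34.29
= 309.09 mOsm/kg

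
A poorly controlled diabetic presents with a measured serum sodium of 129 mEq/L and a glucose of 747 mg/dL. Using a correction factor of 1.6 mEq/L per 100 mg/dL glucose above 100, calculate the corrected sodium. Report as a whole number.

Corrected Na = measured Na + 1.6 · (glucose − 100)/100
= 129 + 1.6 · (747 − 100)/100
= 129 + 10.4
= 139.4 mEq/L

139 mEq/L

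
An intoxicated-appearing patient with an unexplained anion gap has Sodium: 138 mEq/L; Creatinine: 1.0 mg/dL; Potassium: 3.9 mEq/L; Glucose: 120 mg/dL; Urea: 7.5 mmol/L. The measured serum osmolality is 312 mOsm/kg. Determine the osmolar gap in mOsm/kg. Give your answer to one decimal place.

21.8 mOsm/kg

Calculated osmolality = 2·Na + glucose/18 + urea
= 2·138 + 120/18 + 7.5
= 276 + 6.67 + 7.50
= 290.17 mOsm/kg ≈ 290.2 mOsm/kg
Osmolar gap = measured − calculated = 312 − 290.2 = 21.8 mOsm/kg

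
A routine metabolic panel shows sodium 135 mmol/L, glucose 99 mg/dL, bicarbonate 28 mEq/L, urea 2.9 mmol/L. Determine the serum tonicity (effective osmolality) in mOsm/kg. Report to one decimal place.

Effective osmolality excludes urea (freely permeant across cell membranes):
2·Na + glucose/18
= 2·135 + 99/18
= 270 + 5.5
= 275.5 mOsm/kg

275.5 mOsm/kg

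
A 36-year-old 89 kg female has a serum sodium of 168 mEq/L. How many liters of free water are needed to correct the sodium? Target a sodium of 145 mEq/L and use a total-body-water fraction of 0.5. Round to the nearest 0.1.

7.1 L

TBW = 0.5 · 89 = 44.5 L
Free water deficit = TBW · (Na/145 − 1)
= 44.5 · (168/145 − 1)
= 44.5 · 0.1586
= 7.06 L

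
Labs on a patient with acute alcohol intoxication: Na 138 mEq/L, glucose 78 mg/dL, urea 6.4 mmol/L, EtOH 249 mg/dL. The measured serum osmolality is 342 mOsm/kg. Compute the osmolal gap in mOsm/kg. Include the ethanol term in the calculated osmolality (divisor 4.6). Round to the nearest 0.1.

1.1 mOsm/kg

Calculated osmolality = 2·Na + glucose/18 + urea + ethanol/4.6
= 2·138 + 78/18 + 6.4 + 249/4.6
= 276 + 4.33 + 6.40 + 54.13
= 340.86 mOsm/kg ≈ 340.9 mOsm/kg
Osmolar gap = measured − calculated = 342 − 340.9 = 1.1 mOsm/kg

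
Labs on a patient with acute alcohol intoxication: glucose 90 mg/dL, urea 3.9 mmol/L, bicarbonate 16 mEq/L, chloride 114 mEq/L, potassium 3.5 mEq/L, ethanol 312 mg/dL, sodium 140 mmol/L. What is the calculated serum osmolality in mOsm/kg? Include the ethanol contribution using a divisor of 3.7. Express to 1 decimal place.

373.2 mOsm/kg

Calculated osmolality = 2·Na + glucose/18 + urea + ethanol/3.7
= 2·140 + 90/18 + 3.9 + 312/3.7
= 280 + 5 + 3.90 + 84.32
= 373.22 mOsm/kg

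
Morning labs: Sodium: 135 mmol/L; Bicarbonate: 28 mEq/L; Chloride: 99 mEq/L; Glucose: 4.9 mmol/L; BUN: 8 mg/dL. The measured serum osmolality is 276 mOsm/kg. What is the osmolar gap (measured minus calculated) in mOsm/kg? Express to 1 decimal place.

-1.8 mOsm/kg

Calculated osmolality = 2·Na + glucose + BUN/2.8
= 2·135 + 4.9 + 8/2.8
= 270 + 4.90 + 2.86
= 277.76 mOsm/kg ≈ 277.8 mOsm/kg
Osmolar gap = measured − calculated = 276 − 277.8 = -1.8 mOsm/kg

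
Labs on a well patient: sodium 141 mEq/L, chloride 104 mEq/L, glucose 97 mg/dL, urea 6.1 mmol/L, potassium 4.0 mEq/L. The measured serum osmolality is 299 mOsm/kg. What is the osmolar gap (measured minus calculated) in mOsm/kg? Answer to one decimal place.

5.5 mOsm/kg

Calculated osmolality = 2·Na + glucose/18 + urea
= 2·141 + 97/18 + 6.1
= 282 + 5.39 + 6.10
= 293.49 mOsm/kg ≈ 293.5 mOsm/kg
Osmolar gap = measured − calculated = 299 − 293.5 = 5.5 mOsm/kg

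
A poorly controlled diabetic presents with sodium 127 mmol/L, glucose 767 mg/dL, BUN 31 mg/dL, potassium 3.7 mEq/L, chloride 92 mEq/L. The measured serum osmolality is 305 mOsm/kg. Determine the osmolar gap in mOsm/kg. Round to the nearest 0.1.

-2.7 mOsm/kg

Calculated osmolality = 2·Na + glucose/18 + BUN/2.8
= 2·127 + 767/18 + 31/2.8
= 254 + 42.61 + 11.07
= 307.68 mOsm/kg ≈ 307.7 mOsm/kg
Osmolar gap = measured − calculated = 305 − 307.7 = -2.7 mOsm/kg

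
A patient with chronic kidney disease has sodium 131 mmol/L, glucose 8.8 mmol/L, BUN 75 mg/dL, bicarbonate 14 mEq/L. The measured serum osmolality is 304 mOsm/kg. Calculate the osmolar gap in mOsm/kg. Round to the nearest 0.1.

Calculated osmolality = 2·Na + glucose + BUN/2.8
= 2·131 + 8.8 + 75/2.8
= 262 + 8.80 + 26.79
= 297.59 mOsm/kg ≈ 297.6 mOsm/kg
Osmolar gap = measured − calculated = 304 − 297.6 = 6.4 mOsm/kg

6.4 mOsm/kg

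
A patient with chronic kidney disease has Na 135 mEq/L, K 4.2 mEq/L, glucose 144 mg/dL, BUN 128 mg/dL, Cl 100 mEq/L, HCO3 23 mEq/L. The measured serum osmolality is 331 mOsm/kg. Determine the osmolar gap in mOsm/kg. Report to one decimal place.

7.3 mOsm/kg

Calculated osmolality = 2·Na + glucose/18 + BUN/2.8
= 2·135 + 144/18 + 128/2.8
= 270 + 8 + 45.71
= 323.71 mOsm/kg ≈ 323.7 mOsm/kg
Osmolar gap = measured − calculated = 331 − 323.7 = 7.3 mOsm/kg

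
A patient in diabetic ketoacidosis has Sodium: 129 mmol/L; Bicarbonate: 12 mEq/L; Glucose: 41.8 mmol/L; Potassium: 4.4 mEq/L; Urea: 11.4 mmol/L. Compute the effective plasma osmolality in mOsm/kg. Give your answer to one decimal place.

299.8 mOsm/kg

Effective osmolality excludes urea (freely permeant across cell membranes):
2·Na + glucose
= 2·129 + 41.8
= 258 + 41.8
= 299.8 mOsm/kg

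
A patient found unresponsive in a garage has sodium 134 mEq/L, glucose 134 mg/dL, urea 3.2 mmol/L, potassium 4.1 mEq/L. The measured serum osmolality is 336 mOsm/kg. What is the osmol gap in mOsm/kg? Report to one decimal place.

57.4 mOsm/kg

Calculated osmolality = 2·Na + glucose/18 + urea
= 2·134 + 134/18 + 3.2
= 268 + 7.44 + 3.20
= 278.64 mOsm/kg ≈ 278.6 mOsm/kg
Osmolar gap = measured − calculated = 336 − 278.6 = 57.4 mOsm/kg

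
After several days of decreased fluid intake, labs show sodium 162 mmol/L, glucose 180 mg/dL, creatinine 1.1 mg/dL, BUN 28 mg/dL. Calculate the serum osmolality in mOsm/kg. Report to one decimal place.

344.0 mOsm/kg

Calculated osmolality = 2·Na + glucose/18 + BUN/2.8
= 2·162 + 180/18 + 28/2.8
= 324 + 10 + 10
= 344 mOsm/kg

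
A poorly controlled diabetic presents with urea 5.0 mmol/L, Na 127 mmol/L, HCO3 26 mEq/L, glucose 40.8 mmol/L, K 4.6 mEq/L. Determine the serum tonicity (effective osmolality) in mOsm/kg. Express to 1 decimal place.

294.8 mOsm/kg

Effective osmolality excludes urea (freely permeant across cell membranes):
2·Na + glucose
= 2·127 + 40.8
= 254 + 40.8
= 294.8 mOsm/kg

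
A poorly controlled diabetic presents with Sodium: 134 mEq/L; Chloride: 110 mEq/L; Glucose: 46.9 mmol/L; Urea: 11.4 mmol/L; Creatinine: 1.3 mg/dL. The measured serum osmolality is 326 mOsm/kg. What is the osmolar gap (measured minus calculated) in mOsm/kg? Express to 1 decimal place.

Calculated osmolality = 2·Na + glucose + urea
= 2·134 + 46.9 + 11.4
= 268 + 46.90 + 11.40
= 326.3 mOsm/kg ≈ 326.3 mOsm/kg
Osmolar gap = measured − calculated = 326 − 326.3 = -0.3 mOsm/kg

-0.3 mOsm/kg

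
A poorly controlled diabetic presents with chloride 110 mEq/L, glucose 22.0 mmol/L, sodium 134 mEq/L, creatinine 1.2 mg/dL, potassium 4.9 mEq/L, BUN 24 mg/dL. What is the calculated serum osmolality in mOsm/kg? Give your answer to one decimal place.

298.6 mOsm/kg

Calculated osmolality = 2·Na + glucose + BUN/2.8
= 2·134 + 22 + 24/2.8
= 268 + 22 + 8.57
= 298.57 mOsm/kg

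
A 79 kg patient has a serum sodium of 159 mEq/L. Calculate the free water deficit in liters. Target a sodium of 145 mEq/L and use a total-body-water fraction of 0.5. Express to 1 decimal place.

TBW = 0.5 · 79 = 39.5 L
Free water deficit = TBW · (Na/145 − 1)
= 39.5 · (159/145 − 1)
= 39.5 · 0.0966
= 3.82 L

3.8 L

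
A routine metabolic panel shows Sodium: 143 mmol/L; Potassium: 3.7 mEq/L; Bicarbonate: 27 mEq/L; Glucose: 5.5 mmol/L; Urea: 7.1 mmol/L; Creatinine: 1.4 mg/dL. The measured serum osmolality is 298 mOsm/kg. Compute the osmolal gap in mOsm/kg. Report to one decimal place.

Calculated osmolality = 2·Na + glucose + urea
= 2·143 + 5.5 + 7.1
= 286 + 5.50 + 7.10
= 298.6 mOsm/kg ≈ 298.6 mOsm/kg
Osmolar gap = measured − calculated = 298 − 298.6 = -0.6 mOsm/kg

-0.6 mOsm/kg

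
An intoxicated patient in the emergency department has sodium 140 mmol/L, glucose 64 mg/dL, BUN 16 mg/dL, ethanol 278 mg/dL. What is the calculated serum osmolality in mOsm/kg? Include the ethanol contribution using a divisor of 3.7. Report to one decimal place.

Calculated osmolality = 2·Na + glucose/18 + BUN/2.8 + ethanol/3.7
= 2·140 + 64/18 + 16/2.8 + 278/3.7
= 280 + 3.56 + 5.71 + 75.14
= 364.41 mOsm/kg

364.4 mOsm/kg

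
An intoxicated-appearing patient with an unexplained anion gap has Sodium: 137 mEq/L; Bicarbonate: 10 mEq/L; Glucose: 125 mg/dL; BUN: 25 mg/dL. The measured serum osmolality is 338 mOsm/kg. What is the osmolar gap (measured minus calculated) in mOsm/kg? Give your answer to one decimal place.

48.1 mOsm/kg

Calculated osmolality = 2·Na + glucose/18 + BUN/2.8
= 2·137 + 125/18 + 25/2.8
= 274 + 6.94 + 8.93
= 289.87 mOsm/kg ≈ 289.9 mOsm/kg
Osmolar gap = measured − calculated = 338 − 289.9 = 48.1 mOsm/kg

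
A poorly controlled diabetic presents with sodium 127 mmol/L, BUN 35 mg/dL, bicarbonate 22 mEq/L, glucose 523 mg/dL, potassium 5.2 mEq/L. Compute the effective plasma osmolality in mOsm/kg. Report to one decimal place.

Effective osmolality excludes urea (freely permeant across cell membranes):
2·Na + glucose/18
= 2·127 + 523/18
= 254 + 29.06
= 283.06 mOsm/kg

283.1 mOsm/kg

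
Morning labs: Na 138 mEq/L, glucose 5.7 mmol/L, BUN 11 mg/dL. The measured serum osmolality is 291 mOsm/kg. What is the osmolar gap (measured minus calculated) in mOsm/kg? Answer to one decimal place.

5.4 mOsm/kg

Calculated osmolality = 2·Na + glucose + BUN/2.8
= 2·138 + 5.7 + 11/2.8
= 276 + 5.70 + 3.93
= 285.63 mOsm/kg ≈ 285.6 mOsm/kg
Osmolar gap = measured − calculated = 291 − 285.6 = 5.4 mOsm/kg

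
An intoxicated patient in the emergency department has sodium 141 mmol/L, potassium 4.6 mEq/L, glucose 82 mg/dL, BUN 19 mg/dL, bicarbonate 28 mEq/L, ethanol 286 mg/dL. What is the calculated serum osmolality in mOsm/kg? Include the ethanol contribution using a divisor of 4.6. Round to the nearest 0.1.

Calculated osmolality = 2·Na + glucose/18 + BUN/2.8 + ethanol/4.6
= 2·141 + 82/18 + 19/2.8 + 286/4.6
= 282 + 4.56 + 6.79 + 62.17
= 355.52 mOsm/kg

355.5 mOsm/kg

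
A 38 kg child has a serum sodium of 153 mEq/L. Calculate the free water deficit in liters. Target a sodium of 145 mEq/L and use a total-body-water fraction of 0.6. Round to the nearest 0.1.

TBW = 0.6 · 38 = 22.8 L
Free water deficit = TBW · (Na/145 − 1)
= 22.8 · (153/145 − 1)
= 22.8 · 0.0552
= 1.26 L

1.3 L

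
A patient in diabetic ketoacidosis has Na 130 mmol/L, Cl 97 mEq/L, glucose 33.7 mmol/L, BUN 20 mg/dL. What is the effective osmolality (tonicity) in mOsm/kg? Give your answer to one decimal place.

Effective osmolality excludes urea (freely permeant across cell membranes):
2·Na + glucose
= 2·130 + 33.7
= 260 + 33.7
= 293.7 mOsm/kg

293.7 mOsm/kg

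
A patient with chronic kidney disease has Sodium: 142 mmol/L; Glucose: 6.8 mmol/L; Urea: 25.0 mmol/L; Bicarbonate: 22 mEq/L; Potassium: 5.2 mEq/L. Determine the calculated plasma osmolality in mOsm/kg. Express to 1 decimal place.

Calculated osmolality = 2·Na + glucose + urea
= 2·142 + 6.8 + 25
= 284 + 6.80 + 25
= 315.8 mOsm/kg

315.8 mOsm/kg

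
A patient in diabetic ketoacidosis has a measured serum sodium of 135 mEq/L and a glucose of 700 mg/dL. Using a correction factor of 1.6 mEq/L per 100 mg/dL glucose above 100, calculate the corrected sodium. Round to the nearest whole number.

145 mEq/L

Corrected Na = measured Na + 1.6 · (glucose − 100)/100
= 135 + 1.6 · (700 − 100)/100
= 135 + 9.6
= 144.6 mEq/L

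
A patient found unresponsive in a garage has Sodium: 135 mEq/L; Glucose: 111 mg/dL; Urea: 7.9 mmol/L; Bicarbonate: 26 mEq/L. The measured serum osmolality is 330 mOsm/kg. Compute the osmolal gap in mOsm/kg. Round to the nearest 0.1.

Calculated osmolality = 2·Na + glucose/18 + urea
= 2·135 + 111/18 + 7.9
= 270 + 6.17 + 7.90
= 284.07 mOsm/kg ≈ 284.1 mOsm/kg
Osmolar gap = measured − calculated = 330 − 284.1 = 45.9 mOsm/kg

45.9 mOsm/kg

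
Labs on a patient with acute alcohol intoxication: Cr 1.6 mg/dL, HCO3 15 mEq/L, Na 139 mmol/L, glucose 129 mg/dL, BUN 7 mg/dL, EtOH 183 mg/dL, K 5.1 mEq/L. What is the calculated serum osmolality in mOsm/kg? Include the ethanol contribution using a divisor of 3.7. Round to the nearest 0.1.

Calculated osmolality = 2·Na + glucose/18 + BUN/2.8 + ethanol/3.7
= 2·139 + 129/18 + 7/2.8 + 183/3.7
= 278 + 7.17 + 2.50 + 49.46
= 337.13 mOsm/kg

337.1 mOsm/kg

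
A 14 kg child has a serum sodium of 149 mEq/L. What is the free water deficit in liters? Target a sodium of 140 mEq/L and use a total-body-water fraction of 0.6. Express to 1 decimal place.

TBW = 0.6 · 14 = 8.4 L
Free water deficit = TBW · (Na/140 − 1)
= 8.4 · (149/140 − 1)
= 8.4 · 0.0643
= 0.54 L

0.5 L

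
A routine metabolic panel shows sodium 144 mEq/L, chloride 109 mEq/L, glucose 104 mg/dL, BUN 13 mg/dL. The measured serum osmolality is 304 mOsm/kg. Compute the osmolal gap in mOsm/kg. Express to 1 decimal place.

5.6 mOsm/kg

Calculated osmolality = 2·Na + glucose/18 + BUN/2.8
= 2·144 + 104/18 + 13/2.8
= 288 + 5.78 + 4.64
= 298.42 mOsm/kg ≈ 298.4 mOsm/kg
Osmolar gap = measured − calculated = 304 − 298.4 = 5.6 mOsm/kg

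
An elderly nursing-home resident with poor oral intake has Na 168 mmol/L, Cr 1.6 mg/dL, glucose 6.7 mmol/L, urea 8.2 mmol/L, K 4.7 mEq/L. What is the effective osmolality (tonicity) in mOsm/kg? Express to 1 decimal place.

342.7 mOsm/kg

Effective osmolality excludes urea (freely permeant across cell membranes):
2·Na + glucose
= 2·168 + 6.7
= 336 + 6.7
= 342.7 mOsm/kg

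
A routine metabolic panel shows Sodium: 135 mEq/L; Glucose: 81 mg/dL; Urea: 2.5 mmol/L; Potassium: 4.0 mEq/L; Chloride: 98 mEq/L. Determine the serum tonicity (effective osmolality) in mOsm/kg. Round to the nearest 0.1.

274.5 mOsm/kg

Effective osmolality excludes urea (freely permeant across cell membranes):
2·Na + glucose/18
= 2·135 + 81/18
= 270 + 4.5
= 274.5 mOsm/kg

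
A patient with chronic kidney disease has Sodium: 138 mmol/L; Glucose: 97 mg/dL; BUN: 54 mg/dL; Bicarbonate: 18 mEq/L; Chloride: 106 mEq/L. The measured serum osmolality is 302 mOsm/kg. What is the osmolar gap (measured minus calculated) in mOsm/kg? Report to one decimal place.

Calculated osmolality = 2·Na + glucose/18 + BUN/2.8
= 2·138 + 97/18 + 54/2.8
= 276 + 5.39 + 19.29
= 300.68 mOsm/kg ≈ 300.7 mOsm/kg
Osmolar gap = measured − calculated = 302 − 300.7 = 1.3 mOsm/kg

1.3 mOsm/kg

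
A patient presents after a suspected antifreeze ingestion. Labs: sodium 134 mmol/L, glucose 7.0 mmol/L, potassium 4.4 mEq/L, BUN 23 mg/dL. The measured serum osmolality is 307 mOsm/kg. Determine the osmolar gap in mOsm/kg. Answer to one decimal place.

Calculated osmolality = 2·Na + glucose + BUN/2.8
= 2·134 + 7 + 23/2.8
= 268 + 7 + 8.21
= 283.21 mOsm/kg ≈ 283.2 mOsm/kg
Osmolar gap = measured − calculated = 307 − 283.2 = 23.8 mOsm/kg

23.8 mOsm/kg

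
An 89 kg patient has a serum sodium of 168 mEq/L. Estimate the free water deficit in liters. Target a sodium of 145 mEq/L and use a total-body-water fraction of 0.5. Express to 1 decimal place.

TBW = 0.5 · 89 = 44.5 L
Free water deficit = TBW · (Na/145 − 1)
= 44.5 · (168/145 − 1)
= 44.5 · 0.1586
= 7.06 L

7.1 L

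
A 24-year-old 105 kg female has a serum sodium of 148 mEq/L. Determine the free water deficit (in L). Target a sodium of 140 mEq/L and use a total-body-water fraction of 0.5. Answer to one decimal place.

3.0 L

TBW = 0.5 · 105 = 52.5 L
Free water deficit = TBW · (Na/140 − 1)
= 52.5 · (148/140 − 1)
= 52.5 · 0.0571
= 3 L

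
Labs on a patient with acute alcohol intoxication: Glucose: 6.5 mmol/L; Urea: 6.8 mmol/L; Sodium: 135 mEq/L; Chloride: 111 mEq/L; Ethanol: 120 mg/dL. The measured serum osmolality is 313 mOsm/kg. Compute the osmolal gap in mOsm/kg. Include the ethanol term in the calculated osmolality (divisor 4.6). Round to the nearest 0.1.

Calculated osmolality = 2·Na + glucose + urea + ethanol/4.6
= 2·135 + 6.5 + 6.8 + 120/4.6
= 270 + 6.50 + 6.80 + 26.09
= 309.39 mOsm/kg ≈ 309.4 mOsm/kg
Osmolar gap = measured − calculated = 313 − 309.4 = 3.6 mOsm/kg

3.6 mOsm/kg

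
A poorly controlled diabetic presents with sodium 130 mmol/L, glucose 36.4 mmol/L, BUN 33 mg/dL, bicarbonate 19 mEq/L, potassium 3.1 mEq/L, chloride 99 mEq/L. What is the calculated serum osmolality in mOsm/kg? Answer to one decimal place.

Calculated osmolality = 2·Na + glucose + BUN/2.8
= 2·130 + 36.4 + 33/2.8
= 260 + 36.40 + 11.79
= 308.19 mOsm/kg

308.2 mOsm/kg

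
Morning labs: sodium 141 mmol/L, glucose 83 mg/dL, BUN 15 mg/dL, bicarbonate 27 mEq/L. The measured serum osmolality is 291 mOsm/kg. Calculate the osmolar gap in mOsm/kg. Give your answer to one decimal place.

-1.0 mOsm/kg

Calculated osmolality = 2·Na + glucose/18 + BUN/2.8
= 2·141 + 83/18 + 15/2.8
= 282 + 4.61 + 5.36
= 291.97 mOsm/kg ≈ 292.0 mOsm/kg
Osmolar gap = measured − calculated = 291 − 292.0 = -1.0 mOsm/kg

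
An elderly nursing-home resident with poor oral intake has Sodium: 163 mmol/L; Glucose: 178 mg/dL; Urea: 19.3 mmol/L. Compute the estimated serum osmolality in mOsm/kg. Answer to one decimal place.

355.2 mOsm/kg

Calculated osmolality = 2·Na + glucose/18 + urea
= 2·163 + 178/18 + 19.3
= 326 + 9.89 + 19.30
= 355.19 mOsm/kg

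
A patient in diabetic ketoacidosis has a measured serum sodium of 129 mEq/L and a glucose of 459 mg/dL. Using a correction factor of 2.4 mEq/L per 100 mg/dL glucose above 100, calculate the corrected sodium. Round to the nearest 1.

138 mEq/L

Corrected Na = measured Na + 2.4 · (glucose − 100)/100
= 129 + 2.4 · (459 − 100)/100
= 129 + 8.6
= 137.6 mEq/L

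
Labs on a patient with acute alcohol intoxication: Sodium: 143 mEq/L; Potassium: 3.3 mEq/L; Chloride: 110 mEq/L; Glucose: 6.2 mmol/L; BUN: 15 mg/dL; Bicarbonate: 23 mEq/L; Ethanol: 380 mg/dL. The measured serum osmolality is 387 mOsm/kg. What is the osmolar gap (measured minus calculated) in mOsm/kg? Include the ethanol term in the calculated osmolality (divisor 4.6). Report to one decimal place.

6.8 mOsm/kg

Calculated osmolality = 2·Na + glucose + BUN/2.8 + ethanol/4.6
= 2·143 + 6.2 + 15/2.8 + 380/4.6
= 286 + 6.20 + 5.36 + 82.61
= 380.17 mOsm/kg ≈ 380.2 mOsm/kg
Osmolar gap = measured − calculated = 387 − 380.2 = 6.8 mOsm/kg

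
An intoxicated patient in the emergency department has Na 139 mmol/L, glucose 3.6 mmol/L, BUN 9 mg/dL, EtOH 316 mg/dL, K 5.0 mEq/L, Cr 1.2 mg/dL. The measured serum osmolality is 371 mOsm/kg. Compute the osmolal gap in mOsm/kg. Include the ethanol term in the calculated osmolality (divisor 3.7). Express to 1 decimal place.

0.8 mOsm/kg

Calculated osmolality = 2·Na + glucose + BUN/2.8 + ethanol/3.7
= 2·139 + 3.6 + 9/2.8 + 316/3.7
= 278 + 3.60 + 3.21 + 85.41
= 370.22 mOsm/kg ≈ 370.2 mOsm/kg
Osmolar gap = measured − calculated = 371 − 370.2 = 0.8 mOsm/kg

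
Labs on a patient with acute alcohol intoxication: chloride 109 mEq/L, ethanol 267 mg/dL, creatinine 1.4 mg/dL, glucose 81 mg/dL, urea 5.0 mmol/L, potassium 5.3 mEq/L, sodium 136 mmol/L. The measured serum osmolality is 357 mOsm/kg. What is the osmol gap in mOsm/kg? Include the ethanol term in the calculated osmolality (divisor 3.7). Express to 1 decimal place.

Calculated osmolality = 2·Na + glucose/18 + urea + ethanol/3.7
= 2·136 + 81/18 + 5 + 267/3.7
= 272 + 4.50 + 5 + 72.16
= 353.66 mOsm/kg ≈ 353.7 mOsm/kg
Osmolar gap = measured − calculated = 357 − 353.7 = 3.3 mOsm/kg

3.3 mOsm/kg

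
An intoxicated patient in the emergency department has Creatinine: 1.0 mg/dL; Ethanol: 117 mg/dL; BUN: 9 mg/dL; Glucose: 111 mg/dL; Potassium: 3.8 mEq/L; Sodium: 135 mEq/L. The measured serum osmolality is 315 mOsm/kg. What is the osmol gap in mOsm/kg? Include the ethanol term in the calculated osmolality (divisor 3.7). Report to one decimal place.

4.0 mOsm/kg

Calculated osmolality = 2·Na + glucose/18 + BUN/2.8 + ethanol/3.7
= 2·135 + 111/18 + 9/2.8 + 117/3.7
= 270 + 6.17 + 3.21 + 31.62
= 311 mOsm/kg ≈ 311.0 mOsm/kg
Osmolar gap = measured − calculated = 315 − 311.0 = 4.0 mOsm/kg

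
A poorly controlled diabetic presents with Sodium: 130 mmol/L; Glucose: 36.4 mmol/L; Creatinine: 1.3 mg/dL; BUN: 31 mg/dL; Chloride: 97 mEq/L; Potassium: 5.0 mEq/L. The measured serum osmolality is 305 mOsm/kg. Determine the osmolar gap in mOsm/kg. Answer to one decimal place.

-2.5 mOsm/kg

Calculated osmolality = 2·Na + glucose + BUN/2.8
= 2·130 + 36.4 + 31/2.8
= 260 + 36.40 + 11.07
= 307.47 mOsm/kg ≈ 307.5 mOsm/kg
Osmolar gap = measured − calculated = 305 − 307.5 = -2.5 mOsm/kg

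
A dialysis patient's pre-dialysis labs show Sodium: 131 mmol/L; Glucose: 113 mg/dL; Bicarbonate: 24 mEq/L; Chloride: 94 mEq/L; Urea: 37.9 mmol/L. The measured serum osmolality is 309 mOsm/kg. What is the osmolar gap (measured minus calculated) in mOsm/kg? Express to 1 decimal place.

Calculated osmolality = 2·Na + glucose/18 + urea
= 2·131 + 113/18 + 37.9
= 262 + 6.28 + 37.90
= 306.18 mOsm/kg ≈ 306.2 mOsm/kg
Osmolar gap = measured − calculated = 309 − 306.2 = 2.8 mOsm/kg

2.8 mOsm/kg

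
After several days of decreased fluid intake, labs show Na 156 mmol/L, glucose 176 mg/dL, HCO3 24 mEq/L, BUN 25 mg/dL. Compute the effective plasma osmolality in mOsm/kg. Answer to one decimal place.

Effective osmolality excludes urea (freely permeant across cell membranes):
2·Na + glucose/18
= 2·156 + 176/18
= 312 + 9.78
= 321.78 mOsm/kg

321.8 mOsm/kg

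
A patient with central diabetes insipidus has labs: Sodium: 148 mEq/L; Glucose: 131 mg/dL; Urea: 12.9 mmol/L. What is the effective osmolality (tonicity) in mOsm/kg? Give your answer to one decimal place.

Effective osmolality excludes urea (freely permeant across cell membranes):
2·Na + glucose/18
= 2·148 + 131/18
= 296 + 7.28
= 303.28 mOsm/kg

303.3 mOsm/kg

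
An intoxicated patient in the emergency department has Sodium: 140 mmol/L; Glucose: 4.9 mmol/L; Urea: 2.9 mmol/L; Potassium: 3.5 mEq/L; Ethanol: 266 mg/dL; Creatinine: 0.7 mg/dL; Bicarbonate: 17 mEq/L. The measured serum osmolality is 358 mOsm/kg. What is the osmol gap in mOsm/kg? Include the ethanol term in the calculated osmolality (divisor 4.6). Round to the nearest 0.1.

12.4 mOsm/kg

Calculated osmolality = 2·Na + glucose + urea + ethanol/4.6
= 2·140 + 4.9 + 2.9 + 266/4.6
= 280 + 4.90 + 2.90 + 57.83
= 345.63 mOsm/kg ≈ 345.6 mOsm/kg
Osmolar gap = measured − calculated = 358 − 345.6 = 12.4 mOsm/kg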